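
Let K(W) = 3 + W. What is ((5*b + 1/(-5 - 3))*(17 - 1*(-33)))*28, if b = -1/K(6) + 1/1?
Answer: 54425/9 ≈ 6047.2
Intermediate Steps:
b = 8/9 (b = -1/(3 + 6) + 1/1 = -1/9 + 1*1 = -1*⅑ + 1 = -⅑ + 1 = 8/9 ≈ 0.88889)
((5*b + 1/(-5 - 3))*(17 - 1*(-33)))*28 = ((5*(8/9) + 1/(-5 - 3))*(17 - 1*(-33)))*28 = ((40/9 + 1/(-8))*(17 + 33))*28 = ((40/9 - ⅛)*50)*28 = ((311/72)*50)*28 = (7775/36)*28 = 54425/9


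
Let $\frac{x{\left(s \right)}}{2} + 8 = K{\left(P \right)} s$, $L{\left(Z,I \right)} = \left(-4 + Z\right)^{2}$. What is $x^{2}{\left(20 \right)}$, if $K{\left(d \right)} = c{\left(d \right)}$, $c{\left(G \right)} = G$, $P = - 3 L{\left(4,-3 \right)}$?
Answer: $256$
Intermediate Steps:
$P = 0$ ($P = - 3 \left(-4 + 4\right)^{2} = - 3 \cdot 0^{2} = \left(-3\right) 0 = 0$)
$K{\left(d \right)} = d$
$x{\left(s \right)} = -16$ ($x{\left(s \right)} = -16 + 2 \cdot 0 s = -16 + 2 \cdot 0 = -16 + 0 = -16$)
$x^{2}{\left(20 \right)} = \left(-16\right)^{2} = 256$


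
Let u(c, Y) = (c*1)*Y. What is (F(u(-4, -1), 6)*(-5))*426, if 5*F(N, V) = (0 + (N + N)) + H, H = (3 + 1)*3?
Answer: -8520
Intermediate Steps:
H = 12 (H = 4*3 = 12)
u(c, Y) = Y*c (u(c, Y) = c*Y = Y*c)
F(N, V) = 12/5 + 2*N/5 (F(N, V) = ((0 + (N + N)) + 12)/5 = ((0 + 2*N) + 12)/5 = (2*N + 12)/5 = (12 + 2*N)/5 = 12/5 + 2*N/5)
(F(u(-4, -1), 6)*(-5))*426 = ((12/5 + 2*(-1*(-4))/5)*(-5))*426 = ((12/5 + (⅖)*4)*(-5))*426 = ((12/5 + 8/5)*(-5))*426 = (4*(-5))*426 = -20*426 = -8520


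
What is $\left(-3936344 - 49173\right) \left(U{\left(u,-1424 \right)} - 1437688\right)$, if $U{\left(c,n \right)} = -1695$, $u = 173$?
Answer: $5736685416011$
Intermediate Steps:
$\left(-3936344 - 49173\right) \left(U{\left(u,-1424 \right)} - 1437688\right) = \left(-3936344 - 49173\right) \left(-1695 - 1437688\right) = \left(-3985517\right) \left(-1439383\right) = 5736685416011$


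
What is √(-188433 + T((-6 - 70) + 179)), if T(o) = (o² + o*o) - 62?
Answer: I*√167277 ≈ 409.0*I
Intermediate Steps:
T(o) = -62 + 2*o² (T(o) = (o² + o²) - 62 = 2*o² - 62 = -62 + 2*o²)
√(-188433 + T((-6 - 70) + 179)) = √(-188433 + (-62 + 2*((-6 - 70) + 179)²)) = √(-188433 + (-62 + 2*(-76 + 179)²)) = √(-188433 + (-62 + 2*103²)) = √(-188433 + (-62 + 2*10609)) = √(-188433 + (-62 + 21218)) = √(-188433 + 21156) = √(-167277) = I*√167277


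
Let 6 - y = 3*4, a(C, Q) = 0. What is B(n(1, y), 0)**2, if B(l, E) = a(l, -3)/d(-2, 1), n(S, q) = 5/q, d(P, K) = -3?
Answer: 0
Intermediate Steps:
y = -6 (y = 6 - 3*4 = 6 - 1*12 = 6 - 12 = -6)
B(l, E) = 0 (B(l, E) = 0/(-3) = 0*(-1/3) = 0)
B(n(1, y), 0)**2 = 0**2 = 0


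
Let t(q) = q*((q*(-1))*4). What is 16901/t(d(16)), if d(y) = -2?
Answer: -16901/16 ≈ -1056.3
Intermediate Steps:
t(q) = -4*q**2 (t(q) = q*(-q*4) = q*(-4*q) = -4*q**2)
16901/t(d(16)) = 16901/((-4*(-2)**2)) = 16901/((-4*4)) = 16901/(-16) = 16901*(-1/16) = -16901/16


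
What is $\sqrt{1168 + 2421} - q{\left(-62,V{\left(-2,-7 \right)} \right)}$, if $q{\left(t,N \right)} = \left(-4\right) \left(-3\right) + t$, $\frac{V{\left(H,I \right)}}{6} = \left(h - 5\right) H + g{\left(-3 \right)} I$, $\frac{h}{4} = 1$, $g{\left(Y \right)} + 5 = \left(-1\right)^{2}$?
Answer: $50 + \sqrt{3589} \approx 109.91$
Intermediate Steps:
$g{\left(Y \right)} = -4$ ($g{\left(Y \right)} = -5 + \left(-1\right)^{2} = -5 + 1 = -4$)
$h = 4$ ($h = 4 \cdot 1 = 4$)
$V{\left(H,I \right)} = - 24 I - 6 H$ ($V{\left(H,I \right)} = 6 \left(\left(4 - 5\right) H - 4 I\right) = 6 \left(- H - 4 I\right) = - 24 I - 6 H$)
$q{\left(t,N \right)} = 12 + t$
$\sqrt{1168 + 2421} - q{\left(-62,V{\left(-2,-7 \right)} \right)} = \sqrt{1168 + 2421} - \left(12 - 62\right) = \sqrt{3589} - -50 = \sqrt{3589} + 50 = 50 + \sqrt{3589}$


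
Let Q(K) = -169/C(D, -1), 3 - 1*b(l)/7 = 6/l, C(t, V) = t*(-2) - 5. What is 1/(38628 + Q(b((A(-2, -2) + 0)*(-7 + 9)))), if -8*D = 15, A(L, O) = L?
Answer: 5/193816 ≈ 2.5798e-5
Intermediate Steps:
D = -15/8 (D = -1/8*15 = -15/8 ≈ -1.8750)
C(t, V) = -5 - 2*t (C(t, V) = -2*t - 5 = -5 - 2*t)
b(l) = 21 - 42/l
Q(K) = 676/5 (Q(K) = -169/(-5 - 2*(-15/8)) = -169/(-5 + 15/4) = -169/(-5/4) = -169*(-4/5) = 676/5)
1/(38628 + Q(b((A(-2, -2) + 0)*(-7 + 9)))) = 1/(38628 + 676/5) = 1/(193816/5) = 5/193816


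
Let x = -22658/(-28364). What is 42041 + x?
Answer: 596236791/14182 ≈ 42042.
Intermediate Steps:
x = 11329/14182 (x = -22658*(-1/28364) = 11329/14182 ≈ 0.79883)
42041 + x = 42041 + 11329/14182 = 596236791/14182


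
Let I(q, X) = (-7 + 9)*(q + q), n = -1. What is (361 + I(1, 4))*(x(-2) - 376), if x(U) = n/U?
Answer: -274115/2 ≈ -1.3706e+5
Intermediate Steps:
I(q, X) = 4*q (I(q, X) = 2*(2*q) = 4*q)
x(U) = -1/U
(361 + I(1, 4))*(x(-2) - 376) = (361 + 4*1)*(-1/(-2) - 376) = (361 + 4)*(-1*(-1/2) - 376) = 365*(1/2 - 376) = 365*(-751/2) = -274115/2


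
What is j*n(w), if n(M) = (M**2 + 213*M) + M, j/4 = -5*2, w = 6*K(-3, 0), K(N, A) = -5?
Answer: 220800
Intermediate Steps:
w = -30 (w = 6*(-5) = -30)
j = -40 (j = 4*(-5*2) = 4*(-10) = -40)
n(M) = M**2 + 214*M
j*n(w) = -(-1200)*(214 - 30) = -(-1200)*184 = -40*(-5520) = 220800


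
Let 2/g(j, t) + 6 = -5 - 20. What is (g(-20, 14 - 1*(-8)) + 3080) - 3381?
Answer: -9333/31 ≈ -301.06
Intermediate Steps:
g(j, t) = -2/31 (g(j, t) = 2/(-6 + (-5 - 20)) = 2/(-6 - 25) = 2/(-31) = 2*(-1/31) = -2/31)
(g(-20, 14 - 1*(-8)) + 3080) - 3381 = (-2/31 + 3080) - 3381 = 95478/31 - 3381 = -9333/31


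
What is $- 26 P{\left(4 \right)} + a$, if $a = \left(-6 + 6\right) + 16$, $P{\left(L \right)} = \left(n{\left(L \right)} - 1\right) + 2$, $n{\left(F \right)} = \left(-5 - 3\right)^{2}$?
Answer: $-1674$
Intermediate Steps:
$n{\left(F \right)} = 64$ ($n{\left(F \right)} = \left(-8\right)^{2} = 64$)
$P{\left(L \right)} = 65$ ($P{\left(L \right)} = \left(64 - 1\right) + 2 = 63 + 2 = 65$)
$a = 16$ ($a = 0 + 16 = 16$)
$- 26 P{\left(4 \right)} + a = \left(-26\right) 65 + 16 = -1690 + 16 = -1674$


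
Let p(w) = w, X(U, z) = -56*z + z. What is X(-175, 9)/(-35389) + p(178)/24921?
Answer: 18635137/881929269 ≈ 0.021130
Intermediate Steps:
X(U, z) = -55*z
X(-175, 9)/(-35389) + p(178)/24921 = -55*9/(-35389) + 178/24921 = -495*(-1/35389) + 178*(1/24921) = 495/35389 + 178/24921 = 18635137/881929269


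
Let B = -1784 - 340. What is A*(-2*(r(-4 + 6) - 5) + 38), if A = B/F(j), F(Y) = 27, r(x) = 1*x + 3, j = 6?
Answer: -8968/3 ≈ -2989.3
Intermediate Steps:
r(x) = 3 + x (r(x) = x + 3 = 3 + x)
B = -2124
A = -236/3 (A = -2124/27 = -2124*1/27 = -236/3 ≈ -78.667)
A*(-2*(r(-4 + 6) - 5) + 38) = -236*(-2*((3 + (-4 + 6)) - 5) + 38)/3 = -236*(-2*((3 + 2) - 5) + 38)/3 = -236*(-2*(5 - 5) + 38)/3 = -236*(-2*0 + 38)/3 = -236*(0 + 38)/3 = -236/3*38 = -8968/3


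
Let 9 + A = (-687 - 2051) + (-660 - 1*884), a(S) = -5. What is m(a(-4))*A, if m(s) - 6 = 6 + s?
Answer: -30037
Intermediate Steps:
m(s) = 12 + s (m(s) = 6 + (6 + s) = 12 + s)
A = -4291 (A = -9 + ((-687 - 2051) + (-660 - 1*884)) = -9 + (-2738 + (-660 - 884)) = -9 + (-2738 - 1544) = -9 - 4282 = -4291)
m(a(-4))*A = (12 - 5)*(-4291) = 7*(-4291) = -30037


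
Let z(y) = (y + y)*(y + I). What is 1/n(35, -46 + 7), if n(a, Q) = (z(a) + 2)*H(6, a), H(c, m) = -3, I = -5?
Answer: -1/6306 ≈ -0.00015858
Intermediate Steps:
z(y) = 2*y*(-5 + y) (z(y) = (y + y)*(y - 5) = (2*y)*(-5 + y) = 2*y*(-5 + y))
n(a, Q) = -6 - 6*a*(-5 + a) (n(a, Q) = (2*a*(-5 + a) + 2)*(-3) = (2 + 2*a*(-5 + a))*(-3) = -6 - 6*a*(-5 + a))
1/n(35, -46 + 7) = 1/(-6 - 6*35*(-5 + 35)) = 1/(-6 - 6*35*30) = 1/(-6 - 6300) = 1/(-6306) = -1/6306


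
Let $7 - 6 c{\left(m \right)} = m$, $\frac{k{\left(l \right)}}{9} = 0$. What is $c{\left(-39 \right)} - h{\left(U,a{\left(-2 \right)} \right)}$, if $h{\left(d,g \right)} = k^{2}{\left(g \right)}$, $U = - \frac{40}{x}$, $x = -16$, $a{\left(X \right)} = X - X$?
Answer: $\frac{23}{3} \approx 7.6667$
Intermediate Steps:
$k{\left(l \right)} = 0$ ($k{\left(l \right)} = 9 \cdot 0 = 0$)
$a{\left(X \right)} = 0$
$c{\left(m \right)} = \frac{7}{6} - \frac{m}{6}$
$U = \frac{5}{2}$ ($U = - \frac{40}{-16} = \left(-40\right) \left(- \frac{1}{16}\right) = \frac{5}{2} \approx 2.5$)
$h{\left(d,g \right)} = 0$ ($h{\left(d,g \right)} = 0^{2} = 0$)
$c{\left(-39 \right)} - h{\left(U,a{\left(-2 \right)} \right)} = \left(\frac{7}{6} - - \frac{13}{2}\right) - 0 = \left(\frac{7}{6} + \frac{13}{2}\right) + 0 = \frac{23}{3} + 0 = \frac{23}{3}$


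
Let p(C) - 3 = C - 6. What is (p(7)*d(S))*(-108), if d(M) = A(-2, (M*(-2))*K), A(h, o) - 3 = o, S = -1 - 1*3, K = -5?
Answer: 15984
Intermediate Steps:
p(C) = -3 + C (p(C) = 3 + (C - 6) = 3 + (-6 + C) = -3 + C)
S = -4 (S = -1 - 3 = -4)
A(h, o) = 3 + o
d(M) = 3 + 10*M (d(M) = 3 + (M*(-2))*(-5) = 3 - 2*M*(-5) = 3 + 10*M)
(p(7)*d(S))*(-108) = ((-3 + 7)*(3 + 10*(-4)))*(-108) = (4*(3 - 40))*(-108) = (4*(-37))*(-108) = -148*(-108) = 15984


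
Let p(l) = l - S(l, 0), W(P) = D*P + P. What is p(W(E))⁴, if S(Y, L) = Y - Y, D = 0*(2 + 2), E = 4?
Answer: 256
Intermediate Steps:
D = 0 (D = 0*4 = 0)
W(P) = P (W(P) = 0*P + P = 0 + P = P)
S(Y, L) = 0
p(l) = l (p(l) = l - 1*0 = l + 0 = l)
p(W(E))⁴ = 4⁴ = 256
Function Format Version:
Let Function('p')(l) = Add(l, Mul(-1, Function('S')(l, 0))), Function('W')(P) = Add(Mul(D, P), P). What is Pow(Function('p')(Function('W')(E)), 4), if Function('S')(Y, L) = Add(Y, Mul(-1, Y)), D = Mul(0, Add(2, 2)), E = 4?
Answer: 256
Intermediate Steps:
D = 0 (D = Mul(0, 4) = 0)
Function('W')(P) = P (Function('W')(P) = Add(Mul(0, P), P) = Add(0, P) = P)
Function('S')(Y, L) = 0
Function('p')(l) = l (Function('p')(l) = Add(l, Mul(-1, 0)) = Add(l, 0) = l)
Pow(Function('p')(Function('W')(E)), 4) = Pow(4, 4) = 256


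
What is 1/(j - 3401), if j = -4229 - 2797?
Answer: -1/10427 ≈ -9.5905e-5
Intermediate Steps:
j = -7026
1/(j - 3401) = 1/(-7026 - 3401) = 1/(-10427) = -1/10427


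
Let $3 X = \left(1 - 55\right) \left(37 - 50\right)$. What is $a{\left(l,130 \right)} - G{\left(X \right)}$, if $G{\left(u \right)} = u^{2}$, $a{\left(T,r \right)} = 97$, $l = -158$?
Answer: $-54659$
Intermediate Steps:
$X = 234$ ($X = \frac{\left(1 - 55\right) \left(37 - 50\right)}{3} = \frac{\left(-54\right) \left(-13\right)}{3} = \frac{1}{3} \cdot 702 = 234$)
$a{\left(l,130 \right)} - G{\left(X \right)} = 97 - 234^{2} = 97 - 54756 = -54659$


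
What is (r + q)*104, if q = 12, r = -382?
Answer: -38480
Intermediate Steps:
(r + q)*104 = (-382 + 12)*104 = -370*104 = -38480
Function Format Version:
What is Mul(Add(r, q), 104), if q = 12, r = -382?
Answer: -38480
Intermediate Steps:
Mul(Add(r, q), 104) = Mul(Add(-382, 12), 104) = Mul(-370, 104) = -38480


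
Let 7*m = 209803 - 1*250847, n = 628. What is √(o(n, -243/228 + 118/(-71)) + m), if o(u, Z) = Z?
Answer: I*√2092346483451/18886 ≈ 76.591*I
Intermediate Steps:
m = -41044/7 (m = (209803 - 1*250847)/7 = (209803 - 250847)/7 = (⅐)*(-41044) = -41044/7 ≈ -5863.4)
√(o(n, -243/228 + 118/(-71)) + m) = √((-243/228 + 118/(-71)) - 41044/7) = √((-243*1/228 + 118*(-1/71)) - 41044/7) = √((-81/76 - 118/71) - 41044/7) = √(-14719/5396 - 41044/7) = √(-221576457/37772) = I*√2092346483451/18886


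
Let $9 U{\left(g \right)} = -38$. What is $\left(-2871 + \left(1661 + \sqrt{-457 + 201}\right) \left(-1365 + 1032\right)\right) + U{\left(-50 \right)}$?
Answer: $- \frac{5003894}{9} - 5328 i \approx -5.5599 \cdot 10^{5} - 5328.0 i$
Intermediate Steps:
$U{\left(g \right)} = - \frac{38}{9}$ ($U{\left(g \right)} = \frac{1}{9} \left(-38\right) = - \frac{38}{9}$)
$\left(-2871 + \left(1661 + \sqrt{-457 + 201}\right) \left(-1365 + 1032\right)\right) + U{\left(-50 \right)} = \left(-2871 + \left(1661 + \sqrt{-457 + 201}\right) \left(-1365 + 1032\right)\right) - \frac{38}{9} = \left(-2871 + \left(1661 + \sqrt{-256}\right) \left(-333\right)\right) - \frac{38}{9} = \left(-2871 + \left(1661 + 16 i\right) \left(-333\right)\right) - \frac{38}{9} = \left(-2871 - \left(553113 + 5328 i\right)\right) - \frac{38}{9} = \left(-555984 - 5328 i\right) - \frac{38}{9} = - \frac{5003894}{9} - 5328 i$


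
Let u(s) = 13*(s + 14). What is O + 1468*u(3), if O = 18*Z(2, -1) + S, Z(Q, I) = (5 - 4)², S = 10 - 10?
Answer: 324446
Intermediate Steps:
u(s) = 182 + 13*s (u(s) = 13*(14 + s) = 182 + 13*s)
S = 0
Z(Q, I) = 1 (Z(Q, I) = 1² = 1)
O = 18 (O = 18*1 + 0 = 18 + 0 = 18)
O + 1468*u(3) = 18 + 1468*(182 + 13*3) = 18 + 1468*(182 + 39) = 18 + 1468*221 = 18 + 324428 = 324446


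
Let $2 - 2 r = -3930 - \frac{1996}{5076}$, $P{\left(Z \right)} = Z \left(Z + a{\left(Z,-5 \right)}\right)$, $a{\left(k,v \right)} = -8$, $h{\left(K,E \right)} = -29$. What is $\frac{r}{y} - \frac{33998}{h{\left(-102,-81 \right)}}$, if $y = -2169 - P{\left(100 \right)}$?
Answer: $\frac{980851322953}{836781138} \approx 1172.2$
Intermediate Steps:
$P{\left(Z \right)} = Z \left(-8 + Z\right)$ ($P{\left(Z \right)} = Z \left(Z - 8\right) = Z \left(-8 + Z\right)$)
$r = \frac{4990207}{2538}$ ($r = 1 - \frac{-3930 - \frac{1996}{5076}}{2} = 1 - \frac{-3930 - \frac{499}{1269}}{2} = 1 - - \frac{4987669}{2538} = 1 + \frac{4987669}{2538} = \frac{4990207}{2538} \approx 1966.2$)
$y = -11369$ ($y = -2169 - 100 \left(-8 + 100\right) = -2169 - 100 \cdot 92 = -2169 - 9200 = -11369$)
$\frac{r}{y} - \frac{33998}{h{\left(-102,-81 \right)}} = \frac{4990207}{2538 \left(-11369\right)} - \frac{33998}{-29} = \frac{4990207}{2538} \left(- \frac{1}{11369}\right) - - \frac{33998}{29} = - \frac{4990207}{28854522} + \frac{33998}{29} = \frac{980851322953}{836781138}$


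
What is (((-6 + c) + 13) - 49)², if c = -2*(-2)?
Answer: 1444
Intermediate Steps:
c = 4
(((-6 + c) + 13) - 49)² = (((-6 + 4) + 13) - 49)² = ((-2 + 13) - 49)² = (11 - 49)² = (-38)² = 1444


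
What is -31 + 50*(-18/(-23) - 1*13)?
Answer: -14763/23 ≈ -641.87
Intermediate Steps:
-31 + 50*(-18/(-23) - 1*13) = -31 + 50*(-18*(-1/23) - 13) = -31 + 50*(18/23 - 13) = -31 + 50*(-281/23) = -31 - 14050/23 = -14763/23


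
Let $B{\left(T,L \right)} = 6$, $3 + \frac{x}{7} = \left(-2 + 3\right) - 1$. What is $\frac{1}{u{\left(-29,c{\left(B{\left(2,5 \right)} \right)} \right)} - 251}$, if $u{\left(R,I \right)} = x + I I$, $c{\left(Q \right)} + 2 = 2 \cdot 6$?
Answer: $- \frac{1}{172} \approx -0.005814$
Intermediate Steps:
$x = -21$ ($x = -21 + 7 \left(\left(-2 + 3\right) - 1\right) = -21 + 7 \left(1 - 1\right) = -21 + 7 \cdot 0 = -21 + 0 = -21$)
$c{\left(Q \right)} = 10$ ($c{\left(Q \right)} = -2 + 2 \cdot 6 = -2 + 12 = 10$)
$u{\left(R,I \right)} = -21 + I^{2}$ ($u{\left(R,I \right)} = -21 + I I = -21 + I^{2}$)
$\frac{1}{u{\left(-29,c{\left(B{\left(2,5 \right)} \right)} \right)} - 251} = \frac{1}{\left(-21 + 10^{2}\right) - 251} = \frac{1}{\left(-21 + 100\right) - 251} = \frac{1}{79 - 251} = \frac{1}{-172} = - \frac{1}{172}$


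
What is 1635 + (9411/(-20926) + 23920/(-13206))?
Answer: 225602692237/138174378 ≈ 1632.7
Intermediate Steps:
1635 + (9411/(-20926) + 23920/(-13206)) = 1635 + (9411*(-1/20926) + 23920*(-1/13206)) = 1635 + (-9411/20926 - 11960/6603) = 1635 - 312415793/138174378 = 225602692237/138174378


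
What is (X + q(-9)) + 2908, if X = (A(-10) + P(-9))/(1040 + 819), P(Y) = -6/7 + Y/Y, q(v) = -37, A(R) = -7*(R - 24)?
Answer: 37361990/13013 ≈ 2871.1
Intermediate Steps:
A(R) = 168 - 7*R (A(R) = -7*(-24 + R) = 168 - 7*R)
P(Y) = ⅐ (P(Y) = -6*⅐ + 1 = -6/7 + 1 = ⅐)
X = 1667/13013 (X = ((168 - 7*(-10)) + ⅐)/(1040 + 819) = ((168 + 70) + ⅐)/1859 = (238 + ⅐)*(1/1859) = (1667/7)*(1/1859) = 1667/13013 ≈ 0.12810)
(X + q(-9)) + 2908 = (1667/13013 - 37) + 2908 = -479814/13013 + 2908 = 37361990/13013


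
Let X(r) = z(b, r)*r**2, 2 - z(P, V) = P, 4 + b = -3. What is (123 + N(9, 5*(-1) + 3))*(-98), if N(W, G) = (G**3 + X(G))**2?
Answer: -88886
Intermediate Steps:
b = -7 (b = -4 - 3 = -7)
z(P, V) = 2 - P
X(r) = 9*r**2 (X(r) = (2 - 1*(-7))*r**2 = (2 + 7)*r**2 = 9*r**2)
N(W, G) = (G**3 + 9*G**2)**2
(123 + N(9, 5*(-1) + 3))*(-98) = (123 + (5*(-1) + 3)**4*(9 + (5*(-1) + 3))**2)*(-98) = (123 + (-5 + 3)**4*(9 + (-5 + 3))**2)*(-98) = (123 + (-2)**4*(9 - 2)**2)*(-98) = (123 + 16*7**2)*(-98) = (123 + 16*49)*(-98) = (123 + 784)*(-98) = 907*(-98) = -88886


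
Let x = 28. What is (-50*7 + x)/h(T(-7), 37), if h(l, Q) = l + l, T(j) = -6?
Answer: 161/6 ≈ 26.833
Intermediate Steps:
h(l, Q) = 2*l
(-50*7 + x)/h(T(-7), 37) = (-50*7 + 28)/((2*(-6))) = (-350 + 28)/(-12) = -322*(-1/12) = 161/6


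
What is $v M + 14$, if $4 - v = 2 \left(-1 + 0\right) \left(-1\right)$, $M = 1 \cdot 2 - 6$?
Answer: $6$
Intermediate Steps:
$M = -4$ ($M = 2 - 6 = -4$)
$v = 2$ ($v = 4 - 2 \left(-1 + 0\right) \left(-1\right) = 4 - 2 \left(\left(-1\right) \left(-1\right)\right) = 4 - 2 \cdot 1 = 4 - 2 = 2$)
$v M + 14 = 2 \left(-4\right) + 14 = -8 + 14 = 6$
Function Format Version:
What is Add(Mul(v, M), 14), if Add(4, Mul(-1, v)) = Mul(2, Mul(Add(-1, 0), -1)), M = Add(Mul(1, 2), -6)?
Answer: 6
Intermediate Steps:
M = -4 (M = Add(2, -6) = -4)
v = 2 (v = Add(4, Mul(-1, Mul(2, Mul(Add(-1, 0), -1)))) = Add(4, Mul(-1, Mul(2, Mul(-1, -1)))) = Add(4, Mul(-1, Mul(2, 1))) = Add(4, Mul(-1, 2)) = Add(4, -2) = 2)
Add(Mul(v, M), 14) = Add(Mul(2, -4), 14) = Add(-8, 14) = 6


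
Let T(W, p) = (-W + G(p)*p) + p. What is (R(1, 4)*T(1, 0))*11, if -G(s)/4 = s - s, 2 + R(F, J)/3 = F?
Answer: 33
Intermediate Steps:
R(F, J) = -6 + 3*F
G(s) = 0 (G(s) = -4*(s - s) = -4*0 = 0)
T(W, p) = p - W (T(W, p) = (-W + 0*p) + p = (-W + 0) + p = -W + p = p - W)
(R(1, 4)*T(1, 0))*11 = ((-6 + 3*1)*(0 - 1*1))*11 = ((-6 + 3)*(0 - 1))*11 = -3*(-1)*11 = 3*11 = 33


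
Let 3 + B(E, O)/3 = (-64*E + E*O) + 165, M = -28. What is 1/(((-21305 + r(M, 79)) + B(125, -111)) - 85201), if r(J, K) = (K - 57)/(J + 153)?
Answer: -125/21455603 ≈ -5.8260e-6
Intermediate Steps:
r(J, K) = (-57 + K)/(153 + J)
B(E, O) = 486 - 192*E + 3*E*O (B(E, O) = -9 + 3*((-64*E + E*O) + 165) = -9 + 3*(165 - 64*E + E*O) = -9 + (495 - 192*E + 3*E*O) = 486 - 192*E + 3*E*O)
1/(((-21305 + r(M, 79)) + B(125, -111)) - 85201) = 1/(((-21305 + (-57 + 79)/(153 - 28)) + (486 - 192*125 + 3*125*(-111))) - 85201) = 1/(((-21305 + 22/125) + (486 - 24000 - 41625)) - 85201) = 1/(((-21305 + (1/125)*22) - 65139) - 85201) = 1/(((-21305 + 22/125) - 65139) - 85201) = 1/((-2663103/125 - 65139) - 85201) = 1/(-10805478/125 - 85201) = 1/(-21455603/125) = -125/21455603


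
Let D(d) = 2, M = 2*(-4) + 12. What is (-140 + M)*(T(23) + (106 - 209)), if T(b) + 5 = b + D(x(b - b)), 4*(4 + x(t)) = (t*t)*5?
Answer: 11288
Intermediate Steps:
M = 4 (M = -8 + 12 = 4)
x(t) = -4 + 5*t²/4 (x(t) = -4 + ((t*t)*5)/4 = -4 + (t²*5)/4 = -4 + (5*t²)/4 = -4 + 5*t²/4)
T(b) = -3 + b (T(b) = -5 + (b + 2) = -5 + (2 + b) = -3 + b)
(-140 + M)*(T(23) + (106 - 209)) = (-140 + 4)*((-3 + 23) + (106 - 209)) = -136*(20 - 103) = -136*(-83) = 11288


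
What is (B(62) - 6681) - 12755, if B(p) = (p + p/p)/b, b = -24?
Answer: -155509/8 ≈ -19439.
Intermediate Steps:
B(p) = -1/24 - p/24 (B(p) = (p + p/p)/(-24) = (p + 1)*(-1/24) = (1 + p)*(-1/24) = -1/24 - p/24)
(B(62) - 6681) - 12755 = ((-1/24 - 1/24*62) - 6681) - 12755 = ((-1/24 - 31/12) - 6681) - 12755 = (-21/8 - 6681) - 12755 = -53469/8 - 12755 = -155509/8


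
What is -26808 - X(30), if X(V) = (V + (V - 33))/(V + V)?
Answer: -536169/20 ≈ -26808.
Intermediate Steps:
X(V) = (-33 + 2*V)/(2*V) (X(V) = (V + (-33 + V))/((2*V)) = (-33 + 2*V)*(1/(2*V)) = (-33 + 2*V)/(2*V))
-26808 - X(30) = -26808 - (-33/2 + 30)/30 = -26808 - 27/(30*2) = -26808 - 1*9/20 = -26808 - 9/20 = -536169/20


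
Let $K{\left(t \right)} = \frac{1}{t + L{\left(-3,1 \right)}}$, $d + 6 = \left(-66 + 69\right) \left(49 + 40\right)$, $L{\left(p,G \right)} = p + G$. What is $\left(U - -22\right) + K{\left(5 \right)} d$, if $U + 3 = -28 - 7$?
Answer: $71$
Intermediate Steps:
$L{\left(p,G \right)} = G + p$
$d = 261$ ($d = -6 + \left(-66 + 69\right) \left(49 + 40\right) = -6 + 3 \cdot 89 = -6 + 267 = 261$)
$K{\left(t \right)} = \frac{1}{-2 + t}$ ($K{\left(t \right)} = \frac{1}{t + \left(1 - 3\right)} = \frac{1}{t - 2} = \frac{1}{-2 + t}$)
$U = -38$ ($U = -3 - 35 = -38$)
$\left(U - -22\right) + K{\left(5 \right)} d = \left(-38 - -22\right) + \frac{1}{-2 + 5} \cdot 261 = \left(-38 + 22\right) + \frac{1}{3} \cdot 261 = -16 + \frac{1}{3} \cdot 261 = -16 + 87 = 71$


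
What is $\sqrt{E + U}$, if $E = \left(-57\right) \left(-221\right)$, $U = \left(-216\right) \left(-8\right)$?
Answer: $5 \sqrt{573} \approx 119.69$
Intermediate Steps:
$U = 1728$
$E = 12597$
$\sqrt{E + U} = \sqrt{12597 + 1728} = \sqrt{14325} = 5 \sqrt{573}$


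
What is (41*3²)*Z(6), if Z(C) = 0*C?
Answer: 0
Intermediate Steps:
Z(C) = 0
(41*3²)*Z(6) = (41*3²)*0 = (41*9)*0 = 369*0 = 0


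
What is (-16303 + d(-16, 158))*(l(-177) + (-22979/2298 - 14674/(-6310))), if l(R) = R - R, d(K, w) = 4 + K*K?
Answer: 892605551717/7250190 ≈ 1.2311e+5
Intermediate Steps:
d(K, w) = 4 + K²
l(R) = 0
(-16303 + d(-16, 158))*(l(-177) + (-22979/2298 - 14674/(-6310))) = (-16303 + (4 + (-16)²))*(0 + (-22979/2298 - 14674/(-6310))) = (-16303 + (4 + 256))*(0 + (-22979*1/2298 - 14674*(-1/6310))) = (-16303 + 260)*(0 + (-22979/2298 + 7337/3155)) = -16043*(0 - 55638319/7250190) = -16043*(-55638319/7250190) = 892605551717/7250190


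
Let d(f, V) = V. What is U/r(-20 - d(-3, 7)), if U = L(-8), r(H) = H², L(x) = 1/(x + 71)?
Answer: 1/45927 ≈ 2.1774e-5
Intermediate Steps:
L(x) = 1/(71 + x)
U = 1/63 (U = 1/(71 - 8) = 1/63 ≈ 0.015873)
U/r(-20 - d(-3, 7)) = 1/(63*((-20 - 1*7)²)) = 1/(63*((-20 - 7)²)) = 1/(63*((-27)²)) = (1/63)/729 = (1/63)*(1/729) = 1/45927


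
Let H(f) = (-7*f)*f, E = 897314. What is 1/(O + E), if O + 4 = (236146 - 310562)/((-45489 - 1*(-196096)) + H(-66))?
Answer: 120115/107780316234 ≈ 1.1144e-6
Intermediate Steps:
H(f) = -7*f²
O = -554876/120115 (O = -4 + (236146 - 310562)/((-45489 - 1*(-196096)) - 7*(-66)²) = -4 - 74416/((-45489 + 196096) - 7*4356) = -4 - 74416/(150607 - 30492) = -4 - 74416/120115 = -554876/120115 ≈ -4.6195)
1/(O + E) = 1/(-554876/120115 + 897314) = 1/(107780316234/120115) = 120115/107780316234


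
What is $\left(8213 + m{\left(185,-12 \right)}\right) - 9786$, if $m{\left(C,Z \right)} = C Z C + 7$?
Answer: $-412266$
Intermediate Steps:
$m{\left(C,Z \right)} = 7 + Z C^{2}$ ($m{\left(C,Z \right)} = Z C^{2} + 7 = 7 + Z C^{2}$)
$\left(8213 + m{\left(185,-12 \right)}\right) - 9786 = \left(8213 + \left(7 - 12 \cdot 185^{2}\right)\right) - 9786 = \left(8213 + \left(7 - 410700\right)\right) - 9786 = \left(8213 - 410693\right) - 9786 = -402480 - 9786 = -412266$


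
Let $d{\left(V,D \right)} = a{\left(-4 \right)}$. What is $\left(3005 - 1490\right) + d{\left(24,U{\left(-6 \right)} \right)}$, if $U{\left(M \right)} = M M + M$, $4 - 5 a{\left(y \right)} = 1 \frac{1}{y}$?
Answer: $\frac{30317}{20} \approx 1515.8$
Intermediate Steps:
$a{\left(y \right)} = \frac{4}{5} - \frac{1}{5 y}$ ($a{\left(y \right)} = \frac{4}{5} - \frac{1 \frac{1}{y}}{5} = \frac{4}{5} - \frac{1}{5 y}$)
$U{\left(M \right)} = M + M^{2}$ ($U{\left(M \right)} = M^{2} + M = M + M^{2}$)
$d{\left(V,D \right)} = \frac{17}{20}$ ($d{\left(V,D \right)} = \frac{-1 + 4 \left(-4\right)}{5 \left(-4\right)} = \frac{1}{5} \left(- \frac{1}{4}\right) \left(-1 - 16\right) = \frac{1}{5} \left(- \frac{1}{4}\right) \left(-17\right) = \frac{17}{20}$)
$\left(3005 - 1490\right) + d{\left(24,U{\left(-6 \right)} \right)} = \left(3005 - 1490\right) + \frac{17}{20} = 1515 + \frac{17}{20} = \frac{30317}{20}$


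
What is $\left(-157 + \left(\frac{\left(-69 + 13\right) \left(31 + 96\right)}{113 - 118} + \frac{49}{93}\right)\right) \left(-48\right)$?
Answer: $- \frac{9418496}{155} \approx -60765.0$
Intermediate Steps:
$\left(-157 + \left(\frac{\left(-69 + 13\right) \left(31 + 96\right)}{113 - 118} + \frac{49}{93}\right)\right) \left(-48\right) = \left(-157 + \left(\frac{\left(-56\right) 127}{-5} + 49 \cdot \frac{1}{93}\right)\right) \left(-48\right) = \left(-157 + \left(\left(-7112\right) \left(- \frac{1}{5}\right) + \frac{49}{93}\right)\right) \left(-48\right) = \left(-157 + \left(\frac{7112}{5} + \frac{49}{93}\right)\right) \left(-48\right) = \left(-157 + \frac{661661}{465}\right) \left(-48\right) = \frac{588656}{465} \left(-48\right) = - \frac{9418496}{155}$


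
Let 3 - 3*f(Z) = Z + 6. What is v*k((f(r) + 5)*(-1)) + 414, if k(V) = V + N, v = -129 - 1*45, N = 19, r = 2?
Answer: -2312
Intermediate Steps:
v = -174 (v = -129 - 45 = -174)
f(Z) = -1 - Z/3 (f(Z) = 1 - (Z + 6)/3 = 1 - (6 + Z)/3 = 1 + (-2 - Z/3) = -1 - Z/3)
k(V) = 19 + V (k(V) = V + 19 = 19 + V)
v*k((f(r) + 5)*(-1)) + 414 = -174*(19 + ((-1 - ⅓*2) + 5)*(-1)) + 414 = -174*(19 + ((-1 - ⅔) + 5)*(-1)) + 414 = -174*(19 + (-5/3 + 5)*(-1)) + 414 = -174*(19 + (10/3)*(-1)) + 414 = -174*(19 - 10/3) + 414 = -174*47/3 + 414 = -2726 + 414 = -2312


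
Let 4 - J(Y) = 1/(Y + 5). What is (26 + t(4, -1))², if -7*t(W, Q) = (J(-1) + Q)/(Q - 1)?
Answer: 2152089/3136 ≈ 686.25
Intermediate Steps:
J(Y) = 4 - 1/(5 + Y) (J(Y) = 4 - 1/(Y + 5) = 4 - 1/(5 + Y))
t(W, Q) = -(15/4 + Q)/(7*(-1 + Q)) (t(W, Q) = -((19 + 4*(-1))/(5 - 1) + Q)/(7*(Q - 1)) = -((19 - 4)/4 + Q)/(7*(-1 + Q)) = -((¼)*15 + Q)/(7*(-1 + Q)) = -(15/4 + Q)/(7*(-1 + Q)))
(26 + t(4, -1))² = (26 + (-15 - 4*(-1))/(28*(-1 - 1)))² = (26 + (1/28)*(-15 + 4)/(-2))² = (26 + (1/28)*(-½)*(-11))² = (26 + 11/56)² = (1467/56)² = 2152089/3136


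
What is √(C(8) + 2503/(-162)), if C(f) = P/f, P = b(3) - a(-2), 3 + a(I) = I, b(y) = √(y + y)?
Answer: √(-19214 + 162*√6)/36 ≈ 3.8104*I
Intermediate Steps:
b(y) = √2*√y (b(y) = √(2*y) = √2*√y)
a(I) = -3 + I
P = 5 + √6 (P = √2*√3 - (-3 - 2) = √6 - 1*(-5) = √6 + 5 = 5 + √6 ≈ 7.4495)
C(f) = (5 + √6)/f
√(C(8) + 2503/(-162)) = √((5 + √6)/8 + 2503/(-162)) = √((5 + √6)/8 + 2503*(-1/162)) = √((5/8 + √6/8) - 2503/162) = √(-9607/648 + √6/8)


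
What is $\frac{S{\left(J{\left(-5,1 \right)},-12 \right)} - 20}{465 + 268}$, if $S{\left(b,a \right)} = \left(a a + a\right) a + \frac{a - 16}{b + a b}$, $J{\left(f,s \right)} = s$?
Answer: $- \frac{17616}{8063} \approx -2.1848$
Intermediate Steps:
$S{\left(b,a \right)} = a \left(a + a^{2}\right) + \frac{-16 + a}{b + a b}$ ($S{\left(b,a \right)} = \left(a^{2} + a\right) a + \frac{-16 + a}{b + a b} = \left(a + a^{2}\right) a + \frac{-16 + a}{b + a b} = a \left(a + a^{2}\right) + \frac{-16 + a}{b + a b}$)
$\frac{S{\left(J{\left(-5,1 \right)},-12 \right)} - 20}{465 + 268} = \frac{\frac{-16 - 12 + 1 \left(-12\right)^{2} + 1 \left(-12\right)^{4} + 2 \cdot 1 \left(-12\right)^{3}}{1 \left(1 - 12\right)} - 20}{465 + 268} = \frac{1 \frac{1}{-11} \left(-16 - 12 + 1 \cdot 144 + 1 \cdot 20736 + 2 \cdot 1 \left(-1728\right)\right) - 20}{733} = \left(1 \left(- \frac{1}{11}\right) \left(-16 - 12 + 144 + 20736 - 3456\right) - 20\right) \frac{1}{733} = \left(1 \left(- \frac{1}{11}\right) 17396 - 20\right) \frac{1}{733} = \left(- \frac{17396}{11} - 20\right) \frac{1}{733} = \left(- \frac{17616}{11}\right) \frac{1}{733} = - \frac{17616}{8063}$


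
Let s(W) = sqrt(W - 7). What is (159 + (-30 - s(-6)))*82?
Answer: 10578 - 82*I*sqrt(13) ≈ 10578.0 - 295.66*I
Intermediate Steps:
s(W) = sqrt(-7 + W)
(159 + (-30 - s(-6)))*82 = (159 + (-30 - sqrt(-7 - 6)))*82 = (159 + (-30 - sqrt(-13)))*82 = (159 + (-30 - I*sqrt(13)))*82 = (129 - I*sqrt(13))*82 = 10578 - 82*I*sqrt(13)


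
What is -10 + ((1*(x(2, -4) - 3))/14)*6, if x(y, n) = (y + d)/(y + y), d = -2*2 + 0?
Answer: -23/2 ≈ -11.500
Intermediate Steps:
d = -4 (d = -4 + 0 = -4)
x(y, n) = (-4 + y)/(2*y) (x(y, n) = (y - 4)/(y + y) = (-4 + y)/((2*y)) = (-4 + y)*(1/(2*y)) = (-4 + y)/(2*y))
-10 + ((1*(x(2, -4) - 3))/14)*6 = -10 + ((1*((½)*(-4 + 2)/2 - 3))/14)*6 = -10 + ((1*((½)*(½)*(-2) - 3))*(1/14))*6 = -10 + ((1*(-½ - 3))*(1/14))*6 = -10 + ((1*(-7/2))*(1/14))*6 = -10 - 7/2*1/14*6 = -10 - ¼*6 = -10 - 3/2 = -23/2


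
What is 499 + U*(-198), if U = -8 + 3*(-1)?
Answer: 2677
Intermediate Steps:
U = -11 (U = -8 - 3 = -11)
499 + U*(-198) = 499 - 11*(-198) = 499 + 2178 = 2677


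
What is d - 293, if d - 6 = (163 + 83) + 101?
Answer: 60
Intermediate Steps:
d = 353 (d = 6 + ((163 + 83) + 101) = 6 + (246 + 101) = 6 + 347 = 353)
d - 293 = 353 - 293 = 60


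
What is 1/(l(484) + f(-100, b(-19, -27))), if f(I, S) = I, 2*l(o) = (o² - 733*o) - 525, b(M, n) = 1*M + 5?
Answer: -2/121241 ≈ -1.6496e-5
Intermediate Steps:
b(M, n) = 5 + M (b(M, n) = M + 5 = 5 + M)
l(o) = -525/2 + o²/2 - 733*o/2 (l(o) = ((o² - 733*o) - 525)/2 = (-525 + o² - 733*o)/2 = -525/2 + o²/2 - 733*o/2)
1/(l(484) + f(-100, b(-19, -27))) = 1/((-525/2 + (½)*484² - 733/2*484) - 100) = 1/((-525/2 + (½)*234256 - 177386) - 100) = 1/((-525/2 + 117128 - 177386) - 100) = 1/(-121041/2 - 100) = 1/(-121241/2) = -2/121241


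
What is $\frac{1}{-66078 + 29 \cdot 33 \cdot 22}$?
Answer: $- \frac{1}{45024} \approx -2.221 \cdot 10^{-5}$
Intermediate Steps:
$\frac{1}{-66078 + 29 \cdot 33 \cdot 22} = \frac{1}{-66078 + 957 \cdot 22} = \frac{1}{-66078 + 21054} = \frac{1}{-45024} = - \frac{1}{45024}$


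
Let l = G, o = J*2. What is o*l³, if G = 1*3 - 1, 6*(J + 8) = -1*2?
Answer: -400/3 ≈ -133.33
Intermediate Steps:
J = -25/3 (J = -8 + (-1*2)/6 = -8 + (⅙)*(-2) = -8 - ⅓ = -25/3 ≈ -8.3333)
G = 2 (G = 3 - 1 = 2)
o = -50/3 (o = -25/3*2 = -50/3 ≈ -16.667)
l = 2
o*l³ = -50/3*2³ = -50/3*8 = -400/3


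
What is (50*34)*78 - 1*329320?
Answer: -196720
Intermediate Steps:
(50*34)*78 - 1*329320 = 1700*78 - 329320 = 132600 - 329320 = -196720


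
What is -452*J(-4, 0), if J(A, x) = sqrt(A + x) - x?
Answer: -904*I ≈ -904.0*I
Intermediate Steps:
-452*J(-4, 0) = -452*(sqrt(-4 + 0) - 1*0) = -452*(sqrt(-4) + 0) = -452*(2*I + 0) = -904*I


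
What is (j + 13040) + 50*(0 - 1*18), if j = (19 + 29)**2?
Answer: 14444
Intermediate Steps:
j = 2304 (j = 48**2 = 2304)
(j + 13040) + 50*(0 - 1*18) = (2304 + 13040) + 50*(0 - 1*18) = 15344 + 50*(0 - 18) = 15344 + 50*(-18) = 15344 - 900 = 14444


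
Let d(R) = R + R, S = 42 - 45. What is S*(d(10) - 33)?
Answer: 39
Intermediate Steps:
S = -3
d(R) = 2*R
S*(d(10) - 33) = -3*(2*10 - 33) = -3*(20 - 33) = -3*(-13) = 39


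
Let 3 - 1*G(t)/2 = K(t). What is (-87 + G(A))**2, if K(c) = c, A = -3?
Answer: 5625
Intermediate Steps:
G(t) = 6 - 2*t
(-87 + G(A))**2 = (-87 + (6 - 2*(-3)))**2 = (-87 + (6 + 6))**2 = (-87 + 12)**2 = (-75)**2 = 5625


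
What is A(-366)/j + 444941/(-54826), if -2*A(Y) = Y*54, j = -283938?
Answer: -21146241365/2594530798 ≈ -8.1503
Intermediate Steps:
A(Y) = -27*Y (A(Y) = -Y*54/2 = -27*Y)
A(-366)/j + 444941/(-54826) = -27*(-366)/(-283938) + 444941/(-54826) = 9882*(-1/283938) + 444941*(-1/54826) = -1647/47323 - 444941/54826 = -21146241365/2594530798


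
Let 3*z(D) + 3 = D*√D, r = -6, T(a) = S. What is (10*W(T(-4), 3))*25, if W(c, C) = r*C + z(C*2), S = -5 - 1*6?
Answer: -4750 + 500*√6 ≈ -3525.3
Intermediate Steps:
S = -11 (S = -5 - 6 = -11)
T(a) = -11
z(D) = -1 + D^(3/2)/3 (z(D) = -1 + (D*√D)/3 = -1 + D^(3/2)/3)
W(c, C) = -1 - 6*C + 2*√2*C^(3/2)/3 (W(c, C) = -6*C + (-1 + (C*2)^(3/2)/3) = -6*C + (-1 + (2*C)^(3/2)/3) = -6*C + (-1 + (2*√2*C^(3/2))/3) = -6*C + (-1 + 2*√2*C^(3/2)/3) = -1 - 6*C + 2*√2*C^(3/2)/3)
(10*W(T(-4), 3))*25 = (10*(-1 - 6*3 + 2*√2*3^(3/2)/3))*25 = (10*(-1 - 18 + 2*√2*(3*√3)/3))*25 = (10*(-1 - 18 + 2*√6))*25 = (10*(-19 + 2*√6))*25 = (-190 + 20*√6)*25 = -4750 + 500*√6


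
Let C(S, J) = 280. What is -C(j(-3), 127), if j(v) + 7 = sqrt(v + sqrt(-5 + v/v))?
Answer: -280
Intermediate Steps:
j(v) = -7 + sqrt(v + 2*I) (j(v) = -7 + sqrt(v + sqrt(-5 + v/v)) = -7 + sqrt(v + sqrt(-5 + 1)) = -7 + sqrt(v + sqrt(-4)) = -7 + sqrt(v + 2*I))
-C(j(-3), 127) = -1*280 = -280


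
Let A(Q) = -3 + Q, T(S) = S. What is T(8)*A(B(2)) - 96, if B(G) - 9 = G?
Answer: -32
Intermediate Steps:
B(G) = 9 + G
T(8)*A(B(2)) - 96 = 8*(-3 + (9 + 2)) - 96 = 8*(-3 + 11) - 96 = 8*8 - 96 = 64 - 96 = -32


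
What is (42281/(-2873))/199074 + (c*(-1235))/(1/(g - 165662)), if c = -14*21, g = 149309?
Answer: -3395954740624755821/571939602 ≈ -5.9376e+9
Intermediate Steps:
c = -294
(42281/(-2873))/199074 + (c*(-1235))/(1/(g - 165662)) = (42281/(-2873))/199074 + (-294*(-1235))/(1/(149309 - 165662)) = (42281*(-1/2873))*(1/199074) + 363090/(1/(-16353)) = -42281/2873*1/199074 + 363090/(-1/16353) = -42281/571939602 + 363090*(-16353) = -42281/571939602 - 5937610770 = -3395954740624755821/571939602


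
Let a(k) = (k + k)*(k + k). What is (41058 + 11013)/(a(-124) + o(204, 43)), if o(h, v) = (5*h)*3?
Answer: 52071/64564 ≈ 0.80650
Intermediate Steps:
o(h, v) = 15*h
a(k) = 4*k² (a(k) = (2*k)*(2*k) = 4*k²)
(41058 + 11013)/(a(-124) + o(204, 43)) = (41058 + 11013)/(4*(-124)² + 15*204) = 52071/(4*15376 + 3060) = 52071/(61504 + 3060) = 52071/64564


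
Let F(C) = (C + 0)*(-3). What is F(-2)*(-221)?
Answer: -1326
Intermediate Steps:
F(C) = -3*C (F(C) = C*(-3) = -3*C)
F(-2)*(-221) = -3*(-2)*(-221) = 6*(-221) = -1326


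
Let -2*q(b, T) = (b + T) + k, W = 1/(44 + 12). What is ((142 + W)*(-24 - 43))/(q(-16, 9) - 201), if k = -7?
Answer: 532851/10864 ≈ 49.047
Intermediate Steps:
W = 1/56 ≈ 0.017857
q(b, T) = 7/2 - T/2 - b/2 (q(b, T) = -((b + T) - 7)/2 = -((T + b) - 7)/2 = -(-7 + T + b)/2 = 7/2 - T/2 - b/2)
((142 + W)*(-24 - 43))/(q(-16, 9) - 201) = ((142 + 1/56)*(-24 - 43))/((7/2 - ½*9 - ½*(-16)) - 201) = ((7953/56)*(-67))/((7/2 - 9/2 + 8) - 201) = -532851/(56*(7 - 201)) = -532851/56/(-194) = -532851/56*(-1/194) = 532851/10864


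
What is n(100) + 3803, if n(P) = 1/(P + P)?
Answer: 760601/200 ≈ 3803.0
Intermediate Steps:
n(P) = 1/(2*P)
n(100) + 3803 = (½)/100 + 3803 = (½)*(1/100) + 3803 = 1/200 + 3803 = 760601/200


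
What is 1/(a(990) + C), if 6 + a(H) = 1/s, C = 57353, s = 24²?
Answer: 576/33031873 ≈ 1.7438e-5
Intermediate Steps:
s = 576
a(H) = -3455/576 (a(H) = -6 + 1/576 = -3455/576)
1/(a(990) + C) = 1/(-3455/576 + 57353) = 1/(33031873/576) = 576/33031873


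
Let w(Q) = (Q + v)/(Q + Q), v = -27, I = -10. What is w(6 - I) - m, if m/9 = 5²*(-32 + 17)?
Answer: 107989/32 ≈ 3374.7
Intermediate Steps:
w(Q) = (-27 + Q)/(2*Q) (w(Q) = (Q - 27)/(Q + Q) = (-27 + Q)/((2*Q)) = (-27 + Q)*(1/(2*Q)) = (-27 + Q)/(2*Q))
m = -3375 (m = 9*(5²*(-32 + 17)) = 9*(25*(-15)) = 9*(-375) = -3375)
w(6 - I) - m = (-27 + (6 - 1*(-10)))/(2*(6 - 1*(-10))) - 1*(-3375) = (-27 + (6 + 10))/(2*(6 + 10)) + 3375 = (½)*(-27 + 16)/16 + 3375 = (½)*(1/16)*(-11) + 3375 = -11/32 + 3375 = 107989/32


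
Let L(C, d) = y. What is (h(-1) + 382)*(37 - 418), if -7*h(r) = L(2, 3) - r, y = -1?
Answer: -145542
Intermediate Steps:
L(C, d) = -1
h(r) = ⅐ + r/7 (h(r) = -(-1 - r)/7 = ⅐ + r/7)
(h(-1) + 382)*(37 - 418) = ((⅐ + (⅐)*(-1)) + 382)*(37 - 418) = ((⅐ - ⅐) + 382)*(-381) = (0 + 382)*(-381) = 382*(-381) = -145542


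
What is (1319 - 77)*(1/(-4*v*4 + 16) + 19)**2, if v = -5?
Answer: 229813125/512 ≈ 4.4885e+5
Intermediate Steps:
(1319 - 77)*(1/(-4*v*4 + 16) + 19)**2 = (1319 - 77)*(1/(-4*(-5)*4 + 16) + 19)**2 = 1242*(1/(20*4 + 16) + 19)**2 = 1242*(1/(80 + 16) + 19)**2 = 1242*(1/96 + 19)**2 = 1242*(1825/96)**2 = 1242*(3330625/9216) = 229813125/512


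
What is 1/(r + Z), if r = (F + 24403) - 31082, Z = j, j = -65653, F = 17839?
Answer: -1/54493 ≈ -1.8351e-5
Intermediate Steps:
Z = -65653
r = 11160 (r = (17839 + 24403) - 31082 = 42242 - 31082 = 11160)
1/(r + Z) = 1/(11160 - 65653) = 1/(-54493) = -1/54493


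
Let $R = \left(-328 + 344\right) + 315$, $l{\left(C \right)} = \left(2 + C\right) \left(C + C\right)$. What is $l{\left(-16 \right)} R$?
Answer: $148288$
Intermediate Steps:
$l{\left(C \right)} = 2 C \left(2 + C\right)$ ($l{\left(C \right)} = \left(2 + C\right) 2 C = 2 C \left(2 + C\right)$)
$R = 331$ ($R = 16 + 315 = 331$)
$l{\left(-16 \right)} R = 2 \left(-16\right) \left(2 - 16\right) 331 = 2 \left(-16\right) \left(-14\right) 331 = 448 \cdot 331 = 148288$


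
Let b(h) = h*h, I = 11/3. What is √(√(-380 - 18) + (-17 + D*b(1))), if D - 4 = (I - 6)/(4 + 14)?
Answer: √(-4254 + 324*I*√398)/18 ≈ 2.3187 + 4.3019*I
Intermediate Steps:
I = 11/3 (I = 11*(⅓) = 11/3 ≈ 3.6667)
b(h) = h²
D = 209/54 (D = 4 + (11/3 - 6)/(4 + 14) = 4 - 7/3/18 = 4 - 7/3*1/18 = 4 - 7/54 = 209/54 ≈ 3.8704)
√(√(-380 - 18) + (-17 + D*b(1))) = √(√(-380 - 18) + (-17 + (209/54)*1²)) = √(√(-398) + (-17 + (209/54)*1)) = √(I*√398 + (-17 + 209/54)) = √(I*√398 - 709/54) = √(-709/54 + I*√398)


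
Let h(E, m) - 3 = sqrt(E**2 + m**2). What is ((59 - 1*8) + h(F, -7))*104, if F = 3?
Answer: 5616 + 104*sqrt(58) ≈ 6408.0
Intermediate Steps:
h(E, m) = 3 + sqrt(E**2 + m**2)
((59 - 1*8) + h(F, -7))*104 = ((59 - 1*8) + (3 + sqrt(3**2 + (-7)**2)))*104 = ((59 - 8) + (3 + sqrt(9 + 49)))*104 = (51 + (3 + sqrt(58)))*104 = (54 + sqrt(58))*104 = 5616 + 104*sqrt(58)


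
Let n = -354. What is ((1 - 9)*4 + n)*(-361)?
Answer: 139346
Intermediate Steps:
((1 - 9)*4 + n)*(-361) = ((1 - 9)*4 - 354)*(-361) = (-8*4 - 354)*(-361) = (-32 - 354)*(-361) = -386*(-361) = 139346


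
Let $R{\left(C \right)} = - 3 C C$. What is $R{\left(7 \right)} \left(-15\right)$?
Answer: $2205$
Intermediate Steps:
$R{\left(C \right)} = - 3 C^{2}$
$R{\left(7 \right)} \left(-15\right) = - 3 \cdot 7^{2} \left(-15\right) = \left(-3\right) 49 \left(-15\right) = \left(-147\right) \left(-15\right) = 2205$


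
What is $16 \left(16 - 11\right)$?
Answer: $80$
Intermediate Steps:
$16 \left(16 - 11\right) = 16 \cdot 5 = 80$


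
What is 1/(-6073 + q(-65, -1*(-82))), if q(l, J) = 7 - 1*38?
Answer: -1/6104 ≈ -0.00016383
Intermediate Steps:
q(l, J) = -31 (q(l, J) = 7 - 38 = -31)
1/(-6073 + q(-65, -1*(-82))) = 1/(-6073 - 31) = 1/(-6104) = -1/6104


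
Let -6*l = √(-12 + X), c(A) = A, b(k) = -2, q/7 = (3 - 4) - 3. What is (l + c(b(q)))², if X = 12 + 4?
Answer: 49/9 ≈ 5.4444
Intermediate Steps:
q = -28 (q = 7*((3 - 4) - 3) = 7*(-1 - 3) = 7*(-4) = -28)
X = 16
l = -⅓ (l = -√(-12 + 16)/6 = -√4/6 = -⅙*2 = -⅓ ≈ -0.33333)
(l + c(b(q)))² = (-⅓ - 2)² = (-7/3)² = 49/9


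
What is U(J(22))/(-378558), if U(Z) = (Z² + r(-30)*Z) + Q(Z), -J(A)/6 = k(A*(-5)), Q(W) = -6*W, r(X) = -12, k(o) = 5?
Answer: -80/21031 ≈ -0.0038039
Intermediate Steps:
J(A) = -30 (J(A) = -6*5 = -30)
U(Z) = Z² - 18*Z (U(Z) = (Z² - 12*Z) - 6*Z = Z² - 18*Z)
U(J(22))/(-378558) = -30*(-18 - 30)/(-378558) = -30*(-48)*(-1/378558) = 1440*(-1/378558) = -80/21031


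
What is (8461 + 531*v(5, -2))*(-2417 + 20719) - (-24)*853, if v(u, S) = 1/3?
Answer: 158113148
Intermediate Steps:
v(u, S) = ⅓
(8461 + 531*v(5, -2))*(-2417 + 20719) - (-24)*853 = (8461 + 531*(⅓))*(-2417 + 20719) - (-24)*853 = (8461 + 177)*18302 - 1*(-20472) = 8638*18302 + 20472 = 158092676 + 20472 = 158113148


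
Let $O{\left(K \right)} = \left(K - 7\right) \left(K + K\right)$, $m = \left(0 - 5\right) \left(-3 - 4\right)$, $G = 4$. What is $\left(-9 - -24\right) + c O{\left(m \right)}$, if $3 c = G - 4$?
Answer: $15$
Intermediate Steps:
$c = 0$ ($c = \frac{4 - 4}{3} = \frac{1}{3} \cdot 0 = 0$)
$m = 35$ ($m = \left(-5\right) \left(-7\right) = 35$)
$O{\left(K \right)} = 2 K \left(-7 + K\right)$ ($O{\left(K \right)} = \left(-7 + K\right) 2 K = 2 K \left(-7 + K\right)$)
$\left(-9 - -24\right) + c O{\left(m \right)} = \left(-9 - -24\right) + 0 \cdot 2 \cdot 35 \left(-7 + 35\right) = \left(-9 + 24\right) + 0 \cdot 2 \cdot 35 \cdot 28 = 15 + 0 \cdot 1960 = 15 + 0 = 15$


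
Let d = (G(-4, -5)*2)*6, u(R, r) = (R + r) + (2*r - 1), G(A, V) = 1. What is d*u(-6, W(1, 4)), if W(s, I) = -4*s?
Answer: -228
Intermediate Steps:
u(R, r) = -1 + R + 3*r (u(R, r) = (R + r) + (-1 + 2*r) = -1 + R + 3*r)
d = 12 (d = (1*2)*6 = 2*6 = 12)
d*u(-6, W(1, 4)) = 12*(-1 - 6 + 3*(-4*1)) = 12*(-1 - 6 + 3*(-4)) = 12*(-1 - 6 - 12) = 12*(-19) = -228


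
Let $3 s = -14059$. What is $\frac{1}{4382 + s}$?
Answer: $- \frac{3}{913} \approx -0.0032859$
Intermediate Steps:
$s = - \frac{14059}{3}$ ($s = \frac{1}{3} \left(-14059\right) = - \frac{14059}{3} \approx -4686.3$)
$\frac{1}{4382 + s} = \frac{1}{4382 - \frac{14059}{3}} = \frac{1}{- \frac{913}{3}} = - \frac{3}{913}$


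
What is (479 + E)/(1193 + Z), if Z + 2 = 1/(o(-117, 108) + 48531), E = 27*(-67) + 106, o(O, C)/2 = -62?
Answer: -29625084/28826369 ≈ -1.0277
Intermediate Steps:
o(O, C) = -124 (o(O, C) = 2*(-62) = -124)
E = -1703 (E = -1809 + 106 = -1703)
Z = -96813/48407 (Z = -2 + 1/(-124 + 48531) = -2 + 1/48407 = -96813/48407 ≈ -2.0000)
(479 + E)/(1193 + Z) = (479 - 1703)/(1193 - 96813/48407) = -1224/57652738/48407 = -1224*48407/57652738 = -29625084/28826369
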